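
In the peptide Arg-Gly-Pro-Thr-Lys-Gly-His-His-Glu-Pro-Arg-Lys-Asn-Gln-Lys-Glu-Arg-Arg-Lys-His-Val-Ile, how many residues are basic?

Lysine (K), arginine (R), and histidine (H) have basic, nitrogen-containing side chains.
Matching residues: Arg1, Lys5, His7, His8, Arg11, Lys12, Lys15, Arg17, Arg18, Lys19, His20.

11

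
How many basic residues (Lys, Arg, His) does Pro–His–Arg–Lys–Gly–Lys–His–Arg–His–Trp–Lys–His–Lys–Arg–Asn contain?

Matching residues: His2, Arg3, Lys4, Lys6, His7, Arg8, His9, Lys11, His12, Lys13, Arg14.

11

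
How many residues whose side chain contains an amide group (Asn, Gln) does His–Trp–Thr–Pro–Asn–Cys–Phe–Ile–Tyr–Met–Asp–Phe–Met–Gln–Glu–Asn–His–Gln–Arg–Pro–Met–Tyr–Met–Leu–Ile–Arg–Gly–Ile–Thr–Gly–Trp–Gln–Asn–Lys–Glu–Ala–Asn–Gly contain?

7

Matching residues: Asn5, Gln14, Asn16, Gln18, Gln32, Asn33, Asn37.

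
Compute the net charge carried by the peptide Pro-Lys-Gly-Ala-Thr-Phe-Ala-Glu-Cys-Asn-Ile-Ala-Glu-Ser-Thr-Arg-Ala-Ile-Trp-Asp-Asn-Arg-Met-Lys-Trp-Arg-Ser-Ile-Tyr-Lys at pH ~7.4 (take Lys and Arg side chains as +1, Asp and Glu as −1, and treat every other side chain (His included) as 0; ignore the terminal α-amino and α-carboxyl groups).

+3

Positive (K, R): Lys2, Arg16, Arg22, Lys24, Arg26, Lys30 → +6.
Negative (D, E): Glu8, Glu13, Asp20 → −3.
Net charge = (+6) + (−3) = +3.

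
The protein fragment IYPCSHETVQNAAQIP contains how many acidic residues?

1

The acidic residues are Asp (D) and Glu (E), whose side chains end in a carboxylate group.
Matching residues: E7.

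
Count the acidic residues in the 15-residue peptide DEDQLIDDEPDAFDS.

8

Aspartate (D) and glutamate (E) have carboxylic-acid side chains and are the acidic amino acids.
Matching residues: D1, E2, D3, D7, D8, E9, D11, D14.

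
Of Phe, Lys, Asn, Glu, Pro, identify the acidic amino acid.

Only D (aspartate) and E (glutamate) carry a side-chain carboxylic acid.
Of the listed options, only Glu belongs to this group.

Glu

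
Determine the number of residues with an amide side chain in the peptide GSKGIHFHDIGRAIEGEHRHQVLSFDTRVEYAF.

1

Asparagine (N) and glutamine (Q) have uncharged amide side chains.
Matching residues: Q21.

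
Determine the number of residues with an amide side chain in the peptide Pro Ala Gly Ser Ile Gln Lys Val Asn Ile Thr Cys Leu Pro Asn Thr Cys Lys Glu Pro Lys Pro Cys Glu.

3

Asparagine (N) and glutamine (Q) have uncharged amide side chains.
Matching residues: Gln6, Asn9, Asn15.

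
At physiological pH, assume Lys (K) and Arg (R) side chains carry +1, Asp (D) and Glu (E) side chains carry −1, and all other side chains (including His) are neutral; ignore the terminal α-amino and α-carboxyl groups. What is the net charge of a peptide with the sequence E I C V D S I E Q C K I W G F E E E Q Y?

-5

Positive (K, R): K11 → +1.
Negative (D, E): E1, D5, E8, E16, E17, E18 → −6.
Net charge = (+1) + (−6) = −5.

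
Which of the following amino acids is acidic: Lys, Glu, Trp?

Glu

The acidic residues are Asp (D) and Glu (E), whose side chains end in a carboxylate group.
Of the listed options, only Glu belongs to this group.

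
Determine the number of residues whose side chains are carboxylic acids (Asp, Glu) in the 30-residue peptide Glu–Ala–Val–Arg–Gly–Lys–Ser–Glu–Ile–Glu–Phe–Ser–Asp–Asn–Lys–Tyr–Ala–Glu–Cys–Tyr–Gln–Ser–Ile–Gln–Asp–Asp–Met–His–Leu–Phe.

7

Matching residues: Glu1, Glu8, Glu10, Asp13, Glu18, Asp25, Asp26.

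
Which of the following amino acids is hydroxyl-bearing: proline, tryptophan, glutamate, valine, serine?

The –OH-bearing residues are Ser, Thr (aliphatic alcohols), and Tyr (phenol).
Of the listed options, only serine belongs to this group.

serine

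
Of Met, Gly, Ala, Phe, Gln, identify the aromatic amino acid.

F, W, and Y each carry an aromatic ring on the side chain.
Of the listed options, only Phe belongs to this group.

Phe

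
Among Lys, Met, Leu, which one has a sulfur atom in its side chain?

Met

Only Cys (C) and Met (M) have a sulfur atom in the side chain.
Of the listed options, only Met belongs to this group.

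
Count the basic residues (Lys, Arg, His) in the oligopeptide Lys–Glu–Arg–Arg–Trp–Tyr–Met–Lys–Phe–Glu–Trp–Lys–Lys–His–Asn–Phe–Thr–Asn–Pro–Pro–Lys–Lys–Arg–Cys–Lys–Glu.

Matching residues: Lys1, Arg3, Arg4, Lys8, Lys12, Lys13, His14, Lys21, Lys22, Arg23, Lys25.

11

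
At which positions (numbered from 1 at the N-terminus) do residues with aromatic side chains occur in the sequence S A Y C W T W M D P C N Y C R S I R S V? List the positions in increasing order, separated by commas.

The aromatic amino acids are Phe (F, benzyl), Trp (W, indole), and Tyr (Y, phenol).
Matching residues: Y3, W5, W7, Y13.

3, 5, 7, 13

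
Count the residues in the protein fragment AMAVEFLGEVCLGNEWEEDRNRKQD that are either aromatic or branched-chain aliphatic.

6

Aromatic: F, W, Y. Branched-chain aliphatic: I, L, V.
Aromatic residues here: F6, W16 (2).
Branched-chain aliphatic residues here: V4, L7, V10, L12 (4).
The two groups share no amino acid, so total = 2 + 4 = 6.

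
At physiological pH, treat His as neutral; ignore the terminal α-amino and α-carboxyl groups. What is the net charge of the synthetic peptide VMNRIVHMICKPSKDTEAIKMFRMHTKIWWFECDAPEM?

The side chains ionized at physiological pH are Lys/Arg (+1) and Asp/Glu (−1); with His treated as neutral, nothing else contributes.
Positive (K, R): R4, K11, K14, K20, R23, K27 → +6.
Negative (D, E): D15, E17, E32, D34, E37 → −5.
Net charge = (+6) + (−5) = +1.

+1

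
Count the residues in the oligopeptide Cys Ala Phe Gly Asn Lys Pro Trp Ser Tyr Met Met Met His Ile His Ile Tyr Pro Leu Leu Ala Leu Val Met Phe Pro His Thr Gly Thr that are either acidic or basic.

4

Acidic: D, E. Basic: H, K, R.
Acidic residues here: none (0).
Basic residues here: Lys6, His14, His16, His28 (4).
The two groups share no amino acid, so total = 0 + 4 = 4.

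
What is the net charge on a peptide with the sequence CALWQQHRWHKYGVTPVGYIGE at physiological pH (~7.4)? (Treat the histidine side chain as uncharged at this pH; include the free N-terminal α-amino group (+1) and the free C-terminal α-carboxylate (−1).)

The side chains ionized at physiological pH are Lys/Arg (+1) and Asp/Glu (−1); with His treated as neutral, nothing else contributes.
Positive (K, R): R8, K11 → +2.
Negative (D, E): E22 → −1.
The N-terminus (+1) and C-terminus (−1) cancel.
Net charge = (+2) + (−1) = +1.

+1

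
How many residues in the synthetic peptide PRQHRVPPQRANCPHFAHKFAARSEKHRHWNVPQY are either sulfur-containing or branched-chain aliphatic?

3

Sulfur-containing: C, M. Branched-chain aliphatic: I, L, V.
Sulfur-containing residues here: C13 (1).
Branched-chain aliphatic residues here: V6, V32 (2).
The two groups share no amino acid, so total = 1 + 2 = 3.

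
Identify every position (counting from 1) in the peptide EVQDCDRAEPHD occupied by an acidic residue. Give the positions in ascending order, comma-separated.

The acidic residues are Asp (D) and Glu (E), whose side chains end in a carboxylate group.
Matching residues: E1, D4, D6, E9, D12.

1, 4, 6, 9, 12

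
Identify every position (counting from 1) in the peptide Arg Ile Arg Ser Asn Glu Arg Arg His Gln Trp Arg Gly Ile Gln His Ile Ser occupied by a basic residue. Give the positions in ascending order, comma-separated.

The basic amino acids are Lys (K), Arg (R), and His (H).
Matching residues: Arg1, Arg3, Arg7, Arg8, His9, Arg12, His16.

1, 3, 7, 8, 9, 12, 16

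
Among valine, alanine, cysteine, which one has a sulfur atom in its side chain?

cysteine

Cysteine (C, thiol) and methionine (M, thioether) are the two sulfur-containing amino acids.
Of the listed options, only cysteine belongs to this group.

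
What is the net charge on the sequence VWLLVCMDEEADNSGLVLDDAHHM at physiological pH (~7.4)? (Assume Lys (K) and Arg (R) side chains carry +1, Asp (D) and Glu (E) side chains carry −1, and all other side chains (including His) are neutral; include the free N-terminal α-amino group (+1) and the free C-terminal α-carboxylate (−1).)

-6

Positive (K, R): none → +0.
Negative (D, E): D8, E9, E10, D12, D19, D20 → −6.
The N-terminus (+1) and C-terminus (−1) cancel.
Net charge = (+0) + (−6) = −6.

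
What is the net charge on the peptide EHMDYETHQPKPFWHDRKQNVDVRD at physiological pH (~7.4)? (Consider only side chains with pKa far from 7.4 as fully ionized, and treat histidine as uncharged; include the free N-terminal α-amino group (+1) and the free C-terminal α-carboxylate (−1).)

-2

At pH ~7.4 the Lys and Arg side chains are protonated (+1), the Asp and Glu side chains are deprotonated (−1), and with His taken as neutral all other side chains carry no charge.
Positive (K, R): K11, R17, K18, R24 → +4.
Negative (D, E): E1, D4, E6, D16, D22, D25 → −6.
The N-terminus (+1) and C-terminus (−1) cancel.
Net charge = (+4) + (−6) = −2.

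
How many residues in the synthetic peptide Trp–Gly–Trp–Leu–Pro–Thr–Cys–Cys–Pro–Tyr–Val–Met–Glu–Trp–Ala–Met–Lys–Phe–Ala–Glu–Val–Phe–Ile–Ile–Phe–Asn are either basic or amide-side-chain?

Basic: H, K, R. Amide-side-chain: N, Q.
Basic residues here: Lys17 (1).
Amide-side-chain residues here: Asn26 (1).
The two groups share no amino acid, so total = 1 + 1 = 2.

2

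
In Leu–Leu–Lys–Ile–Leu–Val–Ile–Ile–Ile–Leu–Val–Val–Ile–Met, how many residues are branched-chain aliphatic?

12

Valine (V), leucine (L), and isoleucine (I) are the branched-chain amino acids.
Matching residues: Leu1, Leu2, Ile4, Leu5, Val6, Ile7, Ile8, Ile9, Leu10, Val11, Val12, Ile13.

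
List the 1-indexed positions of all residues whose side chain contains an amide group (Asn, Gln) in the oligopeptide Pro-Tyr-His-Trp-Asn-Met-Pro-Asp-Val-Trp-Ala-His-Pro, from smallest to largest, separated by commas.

5

Matching residues: Asn5.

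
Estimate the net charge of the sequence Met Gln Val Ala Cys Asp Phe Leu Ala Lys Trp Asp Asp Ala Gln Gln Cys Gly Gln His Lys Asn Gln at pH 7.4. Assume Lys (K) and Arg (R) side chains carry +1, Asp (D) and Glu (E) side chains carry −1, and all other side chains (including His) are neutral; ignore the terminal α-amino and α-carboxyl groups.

Positive (K, R): Lys10, Lys21 → +2.
Negative (D, E): Asp6, Asp12, Asp13 → −3.
Net charge = (+2) + (−3) = −1.

-1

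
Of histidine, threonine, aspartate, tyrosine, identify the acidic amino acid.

aspartate

Aspartate (D) and glutamate (E) have carboxylic-acid side chains and are the acidic amino acids.
Of the listed options, only aspartate belongs to this group.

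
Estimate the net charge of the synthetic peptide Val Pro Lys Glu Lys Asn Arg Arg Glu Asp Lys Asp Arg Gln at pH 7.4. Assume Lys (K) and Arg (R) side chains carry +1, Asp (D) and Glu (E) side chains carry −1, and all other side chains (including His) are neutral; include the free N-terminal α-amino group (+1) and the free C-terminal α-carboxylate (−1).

+2

Positive (K, R): Lys3, Lys5, Arg7, Arg8, Lys11, Arg13 → +6.
Negative (D, E): Glu4, Glu9, Asp10, Asp12 → −4.
The N-terminus (+1) and C-terminus (−1) cancel.
Net charge = (+6) + (−4) = +2.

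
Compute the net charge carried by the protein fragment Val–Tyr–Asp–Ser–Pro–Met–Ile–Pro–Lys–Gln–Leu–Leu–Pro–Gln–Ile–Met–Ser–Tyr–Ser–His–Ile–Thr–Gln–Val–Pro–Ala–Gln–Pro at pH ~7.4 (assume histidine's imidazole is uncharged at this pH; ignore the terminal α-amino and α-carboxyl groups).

At pH ~7.4 the Lys and Arg side chains are protonated (+1), the Asp and Glu side chains are deprotonated (−1), and with His taken as neutral all other side chains carry no charge.
Positive (K, R): Lys9 → +1.
Negative (D, E): Asp3 → −1.
Net charge = (+1) + (−1) = 0.

0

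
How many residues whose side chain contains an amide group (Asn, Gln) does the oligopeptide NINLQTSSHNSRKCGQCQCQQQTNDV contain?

Matching residues: N1, N3, Q5, N10, Q16, Q18, Q20, Q21, Q22, N24.

10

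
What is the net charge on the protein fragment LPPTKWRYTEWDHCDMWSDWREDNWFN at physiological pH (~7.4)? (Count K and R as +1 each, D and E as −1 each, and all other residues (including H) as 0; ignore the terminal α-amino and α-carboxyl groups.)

-3

Positive (K, R): K5, R7, R21 → +3.
Negative (D, E): E10, D12, D15, D19, E22, D23 → −6.
Net charge = (+3) + (−6) = −3.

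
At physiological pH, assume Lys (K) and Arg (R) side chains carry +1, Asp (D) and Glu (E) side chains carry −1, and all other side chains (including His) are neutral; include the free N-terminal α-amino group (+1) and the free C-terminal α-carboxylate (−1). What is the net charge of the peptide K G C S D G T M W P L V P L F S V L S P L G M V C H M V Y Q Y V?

Positive (K, R): K1 → +1.
Negative (D, E): D5 → −1.
The N-terminus (+1) and C-terminus (−1) cancel.
Net charge = (+1) + (−1) = 0.

0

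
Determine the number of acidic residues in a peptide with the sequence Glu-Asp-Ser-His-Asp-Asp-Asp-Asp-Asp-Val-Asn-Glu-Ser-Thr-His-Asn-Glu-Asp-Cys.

10

The acidic residues are Asp (D) and Glu (E), whose side chains end in a carboxylate group.
Matching residues: Glu1, Asp2, Asp5, Asp6, Asp7, Asp8, Asp9, Glu12, Glu17, Asp18.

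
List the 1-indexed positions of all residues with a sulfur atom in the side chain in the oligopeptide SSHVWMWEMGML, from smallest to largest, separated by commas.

6, 9, 11

Cysteine (C, thiol) and methionine (M, thioether) are the two sulfur-containing amino acids.
Matching residues: M6, M9, M11.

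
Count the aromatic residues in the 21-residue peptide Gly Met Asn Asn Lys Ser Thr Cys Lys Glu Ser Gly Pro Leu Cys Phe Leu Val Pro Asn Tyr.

The aromatic amino acids are Phe (F, benzyl), Trp (W, indole), and Tyr (Y, phenol).
Matching residues: Phe16, Tyr21.

2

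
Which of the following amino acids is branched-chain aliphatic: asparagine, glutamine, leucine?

Valine (V), leucine (L), and isoleucine (I) are the branched-chain amino acids.
Of the listed options, only leucine belongs to this group.

leucine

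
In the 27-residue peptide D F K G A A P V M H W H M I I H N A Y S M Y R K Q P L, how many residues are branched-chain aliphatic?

The BCAAs are Val, Leu, and Ile — aliphatic side chains with a branch point.
Matching residues: V8, I14, I15, L27.

4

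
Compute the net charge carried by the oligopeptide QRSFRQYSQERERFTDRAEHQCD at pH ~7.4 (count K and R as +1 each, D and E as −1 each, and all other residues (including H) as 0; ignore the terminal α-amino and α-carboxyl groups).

0

Positive (K, R): R2, R5, R11, R13, R17 → +5.
Negative (D, E): E10, E12, D16, E19, D23 → −5.
Net charge = (+5) + (−5) = 0.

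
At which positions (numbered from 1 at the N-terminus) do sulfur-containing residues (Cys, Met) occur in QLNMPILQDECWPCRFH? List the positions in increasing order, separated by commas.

4, 11, 14

Matching residues: M4, C11, C14.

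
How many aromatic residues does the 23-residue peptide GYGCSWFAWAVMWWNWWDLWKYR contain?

10

F, W, and Y each carry an aromatic ring on the side chain.
Matching residues: Y2, W6, F7, W9, W13, W14, W16, W17, W20, Y22.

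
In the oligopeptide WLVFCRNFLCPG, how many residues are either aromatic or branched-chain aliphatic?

Aromatic: F, W, Y. Branched-chain aliphatic: I, L, V.
Aromatic residues here: W1, F4, F8 (3).
Branched-chain aliphatic residues here: L2, V3, L9 (3).
The two groups share no amino acid, so total = 3 + 3 = 6.

6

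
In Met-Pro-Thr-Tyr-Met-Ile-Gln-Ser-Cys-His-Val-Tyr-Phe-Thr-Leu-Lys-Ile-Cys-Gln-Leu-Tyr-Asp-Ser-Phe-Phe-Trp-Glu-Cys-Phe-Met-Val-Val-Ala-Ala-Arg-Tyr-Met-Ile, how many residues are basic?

The basic amino acids are Lys (K), Arg (R), and His (H).
Matching residues: His10, Lys16, Arg35.

3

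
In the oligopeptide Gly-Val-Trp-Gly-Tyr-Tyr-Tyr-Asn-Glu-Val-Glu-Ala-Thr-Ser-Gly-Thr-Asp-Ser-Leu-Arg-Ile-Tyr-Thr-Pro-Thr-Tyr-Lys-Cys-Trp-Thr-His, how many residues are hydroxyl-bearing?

S, T, and Y are the three residues with a side-chain hydroxyl.
Matching residues: Tyr5, Tyr6, Tyr7, Thr13, Ser14, Thr16, Ser18, Tyr22, Thr23, Thr25, Tyr26, Thr30.

12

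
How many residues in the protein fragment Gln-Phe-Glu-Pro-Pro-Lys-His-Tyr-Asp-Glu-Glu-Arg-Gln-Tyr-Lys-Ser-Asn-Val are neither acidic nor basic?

Acidic: D, E. Basic: K, R, H. All other residues are neither.
Matching residues: Gln1, Phe2, Pro4, Pro5, Tyr8, Gln13, Tyr14, Ser16, Asn17, Val18.

10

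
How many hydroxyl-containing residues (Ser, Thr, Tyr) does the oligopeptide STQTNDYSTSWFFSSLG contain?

9

Matching residues: S1, T2, T4, Y7, S8, T9, S10, S14, S15.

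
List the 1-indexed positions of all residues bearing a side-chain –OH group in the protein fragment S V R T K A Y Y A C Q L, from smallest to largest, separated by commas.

Serine (S), threonine (T), and tyrosine (Y) each carry a hydroxyl group on the side chain.
Matching residues: S1, T4, Y7, Y8.

1, 4, 7, 8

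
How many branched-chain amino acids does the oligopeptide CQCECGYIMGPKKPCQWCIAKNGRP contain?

2

The BCAAs are Val, Leu, and Ile — aliphatic side chains with a branch point.
Matching residues: I8, I19.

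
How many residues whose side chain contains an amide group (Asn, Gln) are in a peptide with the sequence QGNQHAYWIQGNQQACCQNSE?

Matching residues: Q1, N3, Q4, Q10, N12, Q13, Q14, Q18, N19.

9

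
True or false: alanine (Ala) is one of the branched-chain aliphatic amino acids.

V, L, and I make up the branched-chain aliphatic group.
Alanine is not in this group.

False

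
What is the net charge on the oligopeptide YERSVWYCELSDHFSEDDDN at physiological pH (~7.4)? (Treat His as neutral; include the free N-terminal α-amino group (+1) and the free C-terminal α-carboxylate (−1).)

-6

Near pH 7.4, K and R contribute +1 each, D and E contribute −1 each, and every other side chain (His included, as stated) is uncharged.
Positive (K, R): R3 → +1.
Negative (D, E): E2, E9, D12, E16, D17, D18, D19 → −7.
The N-terminus (+1) and C-terminus (−1) cancel.
Net charge = (+1) + (−7) = −6.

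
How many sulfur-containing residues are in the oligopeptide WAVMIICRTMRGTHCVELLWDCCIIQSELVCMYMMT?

Cysteine (C, thiol) and methionine (M, thioether) are the two sulfur-containing amino acids.
Matching residues: M4, C7, M10, C15, C22, C23, C31, M32, M34, M35.

10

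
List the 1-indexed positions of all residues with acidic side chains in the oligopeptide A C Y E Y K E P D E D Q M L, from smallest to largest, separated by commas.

4, 7, 9, 10, 11

Only D (aspartate) and E (glutamate) carry a side-chain carboxylic acid.
Matching residues: E4, E7, D9, E10, D11.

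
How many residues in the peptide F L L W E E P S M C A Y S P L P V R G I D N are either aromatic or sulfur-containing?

5

Aromatic: F, W, Y. Sulfur-containing: C, M.
Aromatic residues here: F1, W4, Y12 (3).
Sulfur-containing residues here: M9, C10 (2).
The two groups share no amino acid, so total = 3 + 2 = 5.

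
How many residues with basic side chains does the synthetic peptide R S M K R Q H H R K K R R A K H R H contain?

K, R, and H are the three residues with basic side chains (ε-amine, guanidinium, and imidazole respectively).
Matching residues: R1, K4, R5, H7, H8, R9, K10, K11, R12, R13, K15, H16, R17, H18.

14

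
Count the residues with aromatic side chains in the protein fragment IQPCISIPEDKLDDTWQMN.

The aromatic amino acids are Phe (F, benzyl), Trp (W, indole), and Tyr (Y, phenol).
Matching residues: W16.

1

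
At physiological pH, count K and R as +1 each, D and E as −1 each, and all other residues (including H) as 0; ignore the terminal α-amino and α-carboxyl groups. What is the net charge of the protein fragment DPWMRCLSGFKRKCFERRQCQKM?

+5

Positive (K, R): R5, K11, R12, K13, R17, R18, K22 → +7.
Negative (D, E): D1, E16 → −2.
Net charge = (+7) + (−2) = +5.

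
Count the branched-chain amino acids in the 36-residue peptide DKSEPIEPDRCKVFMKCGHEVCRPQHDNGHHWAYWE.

V, L, and I make up the branched-chain aliphatic group.
Matching residues: I6, V13, V21.

3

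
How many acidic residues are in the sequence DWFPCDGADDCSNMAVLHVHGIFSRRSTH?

4

Aspartate (D) and glutamate (E) have carboxylic-acid side chains and are the acidic amino acids.
Matching residues: D1, D6, D9, D10.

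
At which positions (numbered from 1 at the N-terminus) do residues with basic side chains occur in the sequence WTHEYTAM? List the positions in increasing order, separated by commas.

K, R, and H are the three residues with basic side chains (ε-amine, guanidinium, and imidazole respectively).
Matching residues: H3.

3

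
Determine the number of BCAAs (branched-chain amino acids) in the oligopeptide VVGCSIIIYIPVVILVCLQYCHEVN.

Valine (V), leucine (L), and isoleucine (I) are the branched-chain amino acids.
Matching residues: V1, V2, I6, I7, I8, I10, V12, V13, I14, L15, V16, L18, V24.

13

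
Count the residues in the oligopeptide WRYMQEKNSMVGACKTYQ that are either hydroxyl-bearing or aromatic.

Hydroxyl-bearing: S, T, Y. Aromatic: F, W, Y.
Hydroxyl-bearing residues here: Y3, S9, T16, Y17 (4).
Aromatic residues here: W1, Y3, Y17 (3).
Y is in both groups, so the 2 Y residues must not be double-counted.
Total = 4 + 3 − 2 = 5.

5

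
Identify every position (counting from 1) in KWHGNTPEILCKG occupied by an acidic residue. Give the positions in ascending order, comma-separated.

The acidic residues are Asp (D) and Glu (E), whose side chains end in a carboxylate group.
Matching residues: E8.

8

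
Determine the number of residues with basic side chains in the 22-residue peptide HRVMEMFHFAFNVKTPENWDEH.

5

K, R, and H are the three residues with basic side chains (ε-amine, guanidinium, and imidazole respectively).
Matching residues: H1, R2, H8, K14, H22.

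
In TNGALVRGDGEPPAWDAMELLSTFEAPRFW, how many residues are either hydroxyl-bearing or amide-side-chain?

Hydroxyl-bearing: S, T, Y. Amide-side-chain: N, Q.
Hydroxyl-bearing residues here: T1, S22, T23 (3).
Amide-side-chain residues here: N2 (1).
The two groups share no amino acid, so total = 3 + 1 = 4.

4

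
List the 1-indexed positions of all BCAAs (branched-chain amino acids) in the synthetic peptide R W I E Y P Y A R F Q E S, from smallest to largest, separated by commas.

3

The BCAAs are Val, Leu, and Ile — aliphatic side chains with a branch point.
Matching residues: I3.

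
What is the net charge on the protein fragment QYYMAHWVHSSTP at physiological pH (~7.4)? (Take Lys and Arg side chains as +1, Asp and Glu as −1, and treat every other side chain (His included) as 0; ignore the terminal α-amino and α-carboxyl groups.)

0

Positive (K, R): none → +0.
Negative (D, E): none → −0.
Net charge = (+0) + (−0) = 0.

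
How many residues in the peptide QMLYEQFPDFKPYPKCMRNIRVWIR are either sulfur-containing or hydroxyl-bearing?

5

Sulfur-containing: C, M. Hydroxyl-bearing: S, T, Y.
Sulfur-containing residues here: M2, C16, M17 (3).
Hydroxyl-bearing residues here: Y4, Y13 (2).
The two groups share no amino acid, so total = 3 + 2 = 5.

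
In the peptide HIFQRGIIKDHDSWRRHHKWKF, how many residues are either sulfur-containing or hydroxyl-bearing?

1

Sulfur-containing: C, M. Hydroxyl-bearing: S, T, Y.
Sulfur-containing residues here: none (0).
Hydroxyl-bearing residues here: S13 (1).
The two groups share no amino acid, so total = 0 + 1 = 1.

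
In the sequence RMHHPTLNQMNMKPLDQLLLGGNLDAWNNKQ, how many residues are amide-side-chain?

8

The amide-side-chain residues are Asn (N) and Gln (Q).
Matching residues: N8, Q9, N11, Q17, N23, N28, N29, Q31.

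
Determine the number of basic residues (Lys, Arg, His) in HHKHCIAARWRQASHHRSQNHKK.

Matching residues: H1, H2, K3, H4, R9, R11, H15, H16, R17, H21, K22, K23.

12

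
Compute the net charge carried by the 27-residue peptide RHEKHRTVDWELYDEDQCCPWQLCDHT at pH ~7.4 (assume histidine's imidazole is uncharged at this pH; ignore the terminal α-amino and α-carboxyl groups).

-4

At pH ~7.4 the Lys and Arg side chains are protonated (+1), the Asp and Glu side chains are deprotonated (−1), and with His taken as neutral all other side chains carry no charge.
Positive (K, R): R1, K4, R6 → +3.
Negative (D, E): E3, D9, E11, D14, E15, D16, D25 → −7.
Net charge = (+3) + (−7) = −4.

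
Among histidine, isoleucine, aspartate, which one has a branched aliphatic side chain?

V, L, and I make up the branched-chain aliphatic group.
Of the listed options, only isoleucine belongs to this group.

isoleucine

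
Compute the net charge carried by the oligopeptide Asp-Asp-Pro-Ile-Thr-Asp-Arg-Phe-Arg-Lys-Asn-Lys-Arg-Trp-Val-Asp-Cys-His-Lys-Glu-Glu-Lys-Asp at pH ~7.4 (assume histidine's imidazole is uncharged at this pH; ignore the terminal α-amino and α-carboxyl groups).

At pH ~7.4 the Lys and Arg side chains are protonated (+1), the Asp and Glu side chains are deprotonated (−1), and with His taken as neutral all other side chains carry no charge.
Positive (K, R): Arg7, Arg9, Lys10, Lys12, Arg13, Lys19, Lys22 → +7.
Negative (D, E): Asp1, Asp2, Asp6, Asp16, Glu20, Glu21, Asp23 → −7.
Net charge = (+7) + (−7) = 0.

0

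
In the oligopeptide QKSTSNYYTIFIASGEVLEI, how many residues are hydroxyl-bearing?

7

Serine (S), threonine (T), and tyrosine (Y) each carry a hydroxyl group on the side chain.
Matching residues: S3, T4, S5, Y7, Y8, T9, S14.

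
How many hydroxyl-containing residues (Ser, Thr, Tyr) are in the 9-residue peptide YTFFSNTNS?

5

Matching residues: Y1, T2, S5, T7, S9.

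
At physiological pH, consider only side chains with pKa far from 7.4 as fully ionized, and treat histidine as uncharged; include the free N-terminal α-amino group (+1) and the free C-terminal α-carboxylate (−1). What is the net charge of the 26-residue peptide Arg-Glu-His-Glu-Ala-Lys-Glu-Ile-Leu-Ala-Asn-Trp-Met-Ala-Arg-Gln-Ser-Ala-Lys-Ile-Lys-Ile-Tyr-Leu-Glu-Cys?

At pH ~7.4 the Lys and Arg side chains are protonated (+1), the Asp and Glu side chains are deprotonated (−1), and with His taken as neutral all other side chains carry no charge.
Positive (K, R): Arg1, Lys6, Arg15, Lys19, Lys21 → +5.
Negative (D, E): Glu2, Glu4, Glu7, Glu25 → −4.
The N-terminus (+1) and C-terminus (−1) cancel.
Net charge = (+5) + (−4) = +1.

+1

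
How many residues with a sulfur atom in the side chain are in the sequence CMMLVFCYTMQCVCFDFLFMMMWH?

10

The sulfur-bearing residues are cysteine (–SH) and methionine (–S–CH₃).
Matching residues: C1, M2, M3, C7, M10, C12, C14, M20, M21, M22.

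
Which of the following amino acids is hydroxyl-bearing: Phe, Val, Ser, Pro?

Ser

S, T, and Y are the three residues with a side-chain hydroxyl.
Of the listed options, only Ser belongs to this group.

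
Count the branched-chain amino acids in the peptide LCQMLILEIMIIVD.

V, L, and I make up the branched-chain aliphatic group.
Matching residues: L1, L5, I6, L7, I9, I11, I12, V13.

8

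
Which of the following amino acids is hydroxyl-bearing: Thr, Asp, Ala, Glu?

Serine (S), threonine (T), and tyrosine (Y) each carry a hydroxyl group on the side chain.
Of the listed options, only Thr belongs to this group.

Thr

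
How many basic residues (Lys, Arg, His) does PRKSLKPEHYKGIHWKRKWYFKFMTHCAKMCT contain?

12

Matching residues: R2, K3, K6, H9, K11, H14, K16, R17, K18, K22, H26, K29.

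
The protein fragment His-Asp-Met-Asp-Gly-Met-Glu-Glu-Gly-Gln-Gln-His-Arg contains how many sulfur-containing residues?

The sulfur-bearing residues are cysteine (–SH) and methionine (–S–CH₃).
Matching residues: Met3, Met6.

2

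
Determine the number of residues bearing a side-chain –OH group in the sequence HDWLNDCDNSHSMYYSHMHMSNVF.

6

Serine (S), threonine (T), and tyrosine (Y) each carry a hydroxyl group on the side chain.
Matching residues: S10, S12, Y14, Y15, S16, S21.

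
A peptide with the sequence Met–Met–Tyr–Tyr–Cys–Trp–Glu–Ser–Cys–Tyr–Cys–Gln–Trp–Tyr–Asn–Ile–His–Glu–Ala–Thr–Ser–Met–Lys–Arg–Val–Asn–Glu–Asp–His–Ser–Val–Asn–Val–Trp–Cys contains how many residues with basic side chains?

The basic amino acids are Lys (K), Arg (R), and His (H).
Matching residues: His17, Lys23, Arg24, His29.

4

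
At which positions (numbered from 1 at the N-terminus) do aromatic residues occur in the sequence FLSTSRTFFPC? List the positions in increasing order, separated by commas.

Phenylalanine (F), tryptophan (W), and tyrosine (Y) have aromatic ring side chains.
Matching residues: F1, F8, F9.

1, 8, 9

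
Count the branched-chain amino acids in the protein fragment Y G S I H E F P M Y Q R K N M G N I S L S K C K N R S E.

Valine (V), leucine (L), and isoleucine (I) are the branched-chain amino acids.
Matching residues: I4, I18, L20.

3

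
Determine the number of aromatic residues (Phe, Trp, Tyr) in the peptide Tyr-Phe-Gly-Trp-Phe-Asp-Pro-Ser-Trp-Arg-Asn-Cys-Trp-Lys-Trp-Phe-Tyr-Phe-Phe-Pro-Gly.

Matching residues: Tyr1, Phe2, Trp4, Phe5, Trp9, Trp13, Trp15, Phe16, Tyr17, Phe18, Phe19.

11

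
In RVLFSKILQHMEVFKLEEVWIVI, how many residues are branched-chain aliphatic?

10

The BCAAs are Val, Leu, and Ile — aliphatic side chains with a branch point.
Matching residues: V2, L3, I7, L8, V13, L16, V19, I21, V22, I23.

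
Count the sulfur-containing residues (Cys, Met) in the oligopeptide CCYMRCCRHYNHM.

6

Matching residues: C1, C2, M4, C6, C7, M13.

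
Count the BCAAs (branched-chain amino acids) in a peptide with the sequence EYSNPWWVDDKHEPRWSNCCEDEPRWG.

Valine (V), leucine (L), and isoleucine (I) are the branched-chain amino acids.
Matching residues: V8.

1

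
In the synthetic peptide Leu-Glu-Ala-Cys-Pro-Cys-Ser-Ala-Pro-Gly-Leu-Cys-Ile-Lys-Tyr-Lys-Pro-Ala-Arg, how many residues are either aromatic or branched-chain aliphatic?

Aromatic: F, W, Y. Branched-chain aliphatic: I, L, V.
Aromatic residues here: Tyr15 (1).
Branched-chain aliphatic residues here: Leu1, Leu11, Ile13 (3).
The two groups share no amino acid, so total = 1 + 3 = 4.

4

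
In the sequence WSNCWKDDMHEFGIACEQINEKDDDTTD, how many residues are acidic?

9

Only D (aspartate) and E (glutamate) carry a side-chain carboxylic acid.
Matching residues: D7, D8, E11, E17, E21, D23, D24, D25, D28.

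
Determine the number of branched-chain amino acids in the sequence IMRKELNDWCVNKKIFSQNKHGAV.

5

V, L, and I make up the branched-chain aliphatic group.
Matching residues: I1, L6, V11, I15, V24.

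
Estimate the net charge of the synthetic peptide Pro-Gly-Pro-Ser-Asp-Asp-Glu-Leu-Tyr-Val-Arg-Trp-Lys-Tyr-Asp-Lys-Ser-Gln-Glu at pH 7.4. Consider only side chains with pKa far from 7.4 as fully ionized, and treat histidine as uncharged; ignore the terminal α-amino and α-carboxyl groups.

At pH ~7.4 the Lys and Arg side chains are protonated (+1), the Asp and Glu side chains are deprotonated (−1), and with His taken as neutral all other side chains carry no charge.
Positive (K, R): Arg11, Lys13, Lys16 → +3.
Negative (D, E): Asp5, Asp6, Glu7, Asp15, Glu19 → −5.
Net charge = (+3) + (−5) = −2.

-2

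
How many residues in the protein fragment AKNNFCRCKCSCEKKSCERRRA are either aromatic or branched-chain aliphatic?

1

Aromatic: F, W, Y. Branched-chain aliphatic: I, L, V.
Aromatic residues here: F5 (1).
Branched-chain aliphatic residues here: none (0).
The two groups share no amino acid, so total = 1 + 0 = 1.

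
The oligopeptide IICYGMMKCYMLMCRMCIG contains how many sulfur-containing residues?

9

The sulfur-bearing residues are cysteine (–SH) and methionine (–S–CH₃).
Matching residues: C3, M6, M7, C9, M11, M13, C14, M16, C17.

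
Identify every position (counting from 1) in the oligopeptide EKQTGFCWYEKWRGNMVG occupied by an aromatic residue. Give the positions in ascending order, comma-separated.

6, 8, 9, 12

F, W, and Y each carry an aromatic ring on the side chain.
Matching residues: F6, W8, Y9, W12.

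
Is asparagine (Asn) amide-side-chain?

Only N (asparagine) and Q (glutamine) carry a side-chain carboxamide.
Asparagine is in this group.

Yes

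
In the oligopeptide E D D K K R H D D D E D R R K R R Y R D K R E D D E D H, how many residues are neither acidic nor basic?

Acidic: D, E. Basic: K, R, H. All other residues are neither.
Matching residues: Y18.

1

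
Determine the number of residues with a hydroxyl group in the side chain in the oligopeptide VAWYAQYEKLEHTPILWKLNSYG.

5

S, T, and Y are the three residues with a side-chain hydroxyl.
Matching residues: Y4, Y7, T13, S21, Y22.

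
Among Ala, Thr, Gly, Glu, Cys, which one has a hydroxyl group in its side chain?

The –OH-bearing residues are Ser, Thr (aliphatic alcohols), and Tyr (phenol).
Of the listed options, only Thr belongs to this group.

Thr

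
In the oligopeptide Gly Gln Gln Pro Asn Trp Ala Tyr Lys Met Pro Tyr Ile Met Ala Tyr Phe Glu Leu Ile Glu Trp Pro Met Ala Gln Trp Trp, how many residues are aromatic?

F, W, and Y each carry an aromatic ring on the side chain.
Matching residues: Trp6, Tyr8, Tyr12, Tyr16, Phe17, Trp22, Trp27, Trp28.

8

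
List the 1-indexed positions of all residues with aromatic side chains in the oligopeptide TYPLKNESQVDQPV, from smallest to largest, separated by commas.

The aromatic amino acids are Phe (F, benzyl), Trp (W, indole), and Tyr (Y, phenol).
Matching residues: Y2.

2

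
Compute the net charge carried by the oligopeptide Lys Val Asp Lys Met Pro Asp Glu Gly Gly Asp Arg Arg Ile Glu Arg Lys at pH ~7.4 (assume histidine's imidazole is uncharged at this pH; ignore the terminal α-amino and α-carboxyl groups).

The side chains ionized at physiological pH are Lys/Arg (+1) and Asp/Glu (−1); with His treated as neutral, nothing else contributes.
Positive (K, R): Lys1, Lys4, Arg12, Arg13, Arg16, Lys17 → +6.
Negative (D, E): Asp3, Asp7, Glu8, Asp11, Glu15 → −5.
Net charge = (+6) + (−5) = +1.

+1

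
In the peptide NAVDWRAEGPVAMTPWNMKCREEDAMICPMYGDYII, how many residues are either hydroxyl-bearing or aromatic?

Hydroxyl-bearing: S, T, Y. Aromatic: F, W, Y.
Hydroxyl-bearing residues here: T14, Y31, Y34 (3).
Aromatic residues here: W5, W16, Y31, Y34 (4).
Y is in both groups, so the 2 Y residues must not be double-counted.
Total = 3 + 4 − 2 = 5.

5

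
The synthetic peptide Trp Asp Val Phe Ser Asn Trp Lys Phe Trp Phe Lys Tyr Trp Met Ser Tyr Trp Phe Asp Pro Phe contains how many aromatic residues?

12

The aromatic amino acids are Phe (F, benzyl), Trp (W, indole), and Tyr (Y, phenol).
Matching residues: Trp1, Phe4, Trp7, Phe9, Trp10, Phe11, Tyr13, Trp14, Tyr17, Trp18, Phe19, Phe22.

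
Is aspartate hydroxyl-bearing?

The –OH-bearing residues are Ser, Thr (aliphatic alcohols), and Tyr (phenol).
Aspartate is not in this group.

No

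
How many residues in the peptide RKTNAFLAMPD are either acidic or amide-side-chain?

Acidic: D, E. Amide-side-chain: N, Q.
Acidic residues here: D11 (1).
Amide-side-chain residues here: N4 (1).
The two groups share no amino acid, so total = 1 + 1 = 2.

2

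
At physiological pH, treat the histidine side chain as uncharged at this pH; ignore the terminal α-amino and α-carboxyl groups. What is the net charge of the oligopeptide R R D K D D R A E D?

-1

Near pH 7.4, K and R contribute +1 each, D and E contribute −1 each, and every other side chain (His included, as stated) is uncharged.
Positive (K, R): R1, R2, K4, R7 → +4.
Negative (D, E): D3, D5, D6, E9, D10 → −5.
Net charge = (+4) + (−5) = −1.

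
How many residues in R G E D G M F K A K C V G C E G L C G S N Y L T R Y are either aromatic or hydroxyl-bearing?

5

Aromatic: F, W, Y. Hydroxyl-bearing: S, T, Y.
Aromatic residues here: F7, Y22, Y26 (3).
Hydroxyl-bearing residues here: S20, Y22, T24, Y26 (4).
Y is in both groups, so the 2 Y residues must not be double-counted.
Total = 3 + 4 − 2 = 5.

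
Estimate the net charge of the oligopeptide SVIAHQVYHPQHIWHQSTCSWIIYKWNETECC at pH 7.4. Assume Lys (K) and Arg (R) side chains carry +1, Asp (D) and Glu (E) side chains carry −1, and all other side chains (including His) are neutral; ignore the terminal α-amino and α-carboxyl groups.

-1

Positive (K, R): K25 → +1.
Negative (D, E): E28, E30 → −2.
Net charge = (+1) + (−2) = −1.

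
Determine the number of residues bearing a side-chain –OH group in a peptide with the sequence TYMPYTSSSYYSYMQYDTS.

14

The –OH-bearing residues are Ser, Thr (aliphatic alcohols), and Tyr (phenol).
Matching residues: T1, Y2, Y5, T6, S7, S8, S9, Y10, Y11, S12, Y13, Y16, T18, S19.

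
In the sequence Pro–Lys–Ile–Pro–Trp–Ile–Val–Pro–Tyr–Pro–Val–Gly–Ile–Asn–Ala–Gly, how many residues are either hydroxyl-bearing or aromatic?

2

Hydroxyl-bearing: S, T, Y. Aromatic: F, W, Y.
Hydroxyl-bearing residues here: Tyr9 (1).
Aromatic residues here: Trp5, Tyr9 (2).
Y is in both groups, so the 1 Y residue must not be double-counted.
Total = 1 + 2 − 1 = 2.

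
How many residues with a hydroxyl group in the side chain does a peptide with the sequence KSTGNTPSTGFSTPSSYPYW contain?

Serine (S), threonine (T), and tyrosine (Y) each carry a hydroxyl group on the side chain.
Matching residues: S2, T3, T6, S8, T9, S12, T13, S15, S16, Y17, Y19.

11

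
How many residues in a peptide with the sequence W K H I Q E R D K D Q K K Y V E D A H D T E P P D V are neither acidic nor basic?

Acidic: D, E. Basic: K, R, H. All other residues are neither.
Matching residues: W1, I4, Q5, Q11, Y14, V15, A18, T21, P23, P24, V26.

11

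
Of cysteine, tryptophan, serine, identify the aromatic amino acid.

Phenylalanine (F), tryptophan (W), and tyrosine (Y) have aromatic ring side chains.
Of the listed options, only tryptophan belongs to this group.

tryptophan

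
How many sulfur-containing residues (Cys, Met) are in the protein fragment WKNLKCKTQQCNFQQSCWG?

Matching residues: C6, C11, C17.

3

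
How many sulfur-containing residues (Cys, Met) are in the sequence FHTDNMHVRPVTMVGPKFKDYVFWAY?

Matching residues: M6, M13.

2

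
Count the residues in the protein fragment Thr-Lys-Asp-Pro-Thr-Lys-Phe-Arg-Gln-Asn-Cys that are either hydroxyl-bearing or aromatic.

3

Hydroxyl-bearing: S, T, Y. Aromatic: F, W, Y.
Hydroxyl-bearing residues here: Thr1, Thr5 (2).
Aromatic residues here: Phe7 (1).
(Y belongs to both groups, but none appear in this sequence.) Total = 2 + 1 = 3.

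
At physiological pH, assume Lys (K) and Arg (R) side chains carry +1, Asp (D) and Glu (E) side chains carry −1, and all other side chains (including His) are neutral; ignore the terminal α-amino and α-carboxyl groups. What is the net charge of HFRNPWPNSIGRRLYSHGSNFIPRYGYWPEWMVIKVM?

+4

Positive (K, R): R3, R12, R13, R24, K35 → +5.
Negative (D, E): E30 → −1.
Net charge = (+5) + (−1) = +4.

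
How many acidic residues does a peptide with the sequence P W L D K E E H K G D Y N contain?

Aspartate (D) and glutamate (E) have carboxylic-acid side chains and are the acidic amino acids.
Matching residues: D4, E6, E7, D11.

4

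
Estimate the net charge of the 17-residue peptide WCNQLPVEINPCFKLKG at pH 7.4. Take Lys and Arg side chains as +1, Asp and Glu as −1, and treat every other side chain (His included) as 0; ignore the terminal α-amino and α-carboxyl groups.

Positive (K, R): K14, K16 → +2.
Negative (D, E): E8 → −1.
Net charge = (+2) + (−1) = +1.

+1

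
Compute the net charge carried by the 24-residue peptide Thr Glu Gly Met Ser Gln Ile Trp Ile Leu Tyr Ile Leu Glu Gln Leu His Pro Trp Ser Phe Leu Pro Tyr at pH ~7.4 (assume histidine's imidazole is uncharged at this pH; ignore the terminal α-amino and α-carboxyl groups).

-2

The side chains ionized at physiological pH are Lys/Arg (+1) and Asp/Glu (−1); with His treated as neutral, nothing else contributes.
Positive (K, R): none → +0.
Negative (D, E): Glu2, Glu14 → −2.
Net charge = (+0) + (−2) = −2.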